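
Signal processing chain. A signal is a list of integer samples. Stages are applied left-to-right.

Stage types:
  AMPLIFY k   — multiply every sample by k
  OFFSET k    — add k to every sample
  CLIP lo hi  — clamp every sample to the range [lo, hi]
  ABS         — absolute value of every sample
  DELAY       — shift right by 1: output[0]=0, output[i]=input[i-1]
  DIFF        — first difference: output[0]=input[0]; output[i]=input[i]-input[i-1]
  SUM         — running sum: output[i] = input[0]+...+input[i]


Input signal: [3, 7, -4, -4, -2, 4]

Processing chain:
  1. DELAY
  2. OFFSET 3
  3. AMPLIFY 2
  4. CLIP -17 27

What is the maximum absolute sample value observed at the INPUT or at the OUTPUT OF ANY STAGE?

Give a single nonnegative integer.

Answer: 20

Derivation:
Input: [3, 7, -4, -4, -2, 4] (max |s|=7)
Stage 1 (DELAY): [0, 3, 7, -4, -4, -2] = [0, 3, 7, -4, -4, -2] -> [0, 3, 7, -4, -4, -2] (max |s|=7)
Stage 2 (OFFSET 3): 0+3=3, 3+3=6, 7+3=10, -4+3=-1, -4+3=-1, -2+3=1 -> [3, 6, 10, -1, -1, 1] (max |s|=10)
Stage 3 (AMPLIFY 2): 3*2=6, 6*2=12, 10*2=20, -1*2=-2, -1*2=-2, 1*2=2 -> [6, 12, 20, -2, -2, 2] (max |s|=20)
Stage 4 (CLIP -17 27): clip(6,-17,27)=6, clip(12,-17,27)=12, clip(20,-17,27)=20, clip(-2,-17,27)=-2, clip(-2,-17,27)=-2, clip(2,-17,27)=2 -> [6, 12, 20, -2, -2, 2] (max |s|=20)
Overall max amplitude: 20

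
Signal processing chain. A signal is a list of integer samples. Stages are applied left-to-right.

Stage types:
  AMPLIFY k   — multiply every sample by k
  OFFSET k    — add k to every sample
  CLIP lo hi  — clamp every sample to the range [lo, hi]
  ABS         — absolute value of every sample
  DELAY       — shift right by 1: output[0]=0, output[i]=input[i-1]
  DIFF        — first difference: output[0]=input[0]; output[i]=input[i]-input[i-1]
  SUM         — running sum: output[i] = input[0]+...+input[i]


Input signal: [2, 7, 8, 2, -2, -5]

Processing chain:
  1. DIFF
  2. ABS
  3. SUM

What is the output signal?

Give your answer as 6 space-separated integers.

Answer: 2 7 8 14 18 21

Derivation:
Input: [2, 7, 8, 2, -2, -5]
Stage 1 (DIFF): s[0]=2, 7-2=5, 8-7=1, 2-8=-6, -2-2=-4, -5--2=-3 -> [2, 5, 1, -6, -4, -3]
Stage 2 (ABS): |2|=2, |5|=5, |1|=1, |-6|=6, |-4|=4, |-3|=3 -> [2, 5, 1, 6, 4, 3]
Stage 3 (SUM): sum[0..0]=2, sum[0..1]=7, sum[0..2]=8, sum[0..3]=14, sum[0..4]=18, sum[0..5]=21 -> [2, 7, 8, 14, 18, 21]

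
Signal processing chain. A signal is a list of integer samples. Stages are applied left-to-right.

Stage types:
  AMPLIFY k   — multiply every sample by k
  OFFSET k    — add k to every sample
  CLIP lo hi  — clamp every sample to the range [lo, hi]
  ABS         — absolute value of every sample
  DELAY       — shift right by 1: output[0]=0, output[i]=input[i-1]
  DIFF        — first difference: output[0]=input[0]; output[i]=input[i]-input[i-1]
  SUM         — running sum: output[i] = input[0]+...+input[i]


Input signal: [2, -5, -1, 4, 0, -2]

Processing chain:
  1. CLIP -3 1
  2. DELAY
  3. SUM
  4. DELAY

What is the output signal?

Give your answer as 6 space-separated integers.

Answer: 0 0 1 -2 -3 -2

Derivation:
Input: [2, -5, -1, 4, 0, -2]
Stage 1 (CLIP -3 1): clip(2,-3,1)=1, clip(-5,-3,1)=-3, clip(-1,-3,1)=-1, clip(4,-3,1)=1, clip(0,-3,1)=0, clip(-2,-3,1)=-2 -> [1, -3, -1, 1, 0, -2]
Stage 2 (DELAY): [0, 1, -3, -1, 1, 0] = [0, 1, -3, -1, 1, 0] -> [0, 1, -3, -1, 1, 0]
Stage 3 (SUM): sum[0..0]=0, sum[0..1]=1, sum[0..2]=-2, sum[0..3]=-3, sum[0..4]=-2, sum[0..5]=-2 -> [0, 1, -2, -3, -2, -2]
Stage 4 (DELAY): [0, 0, 1, -2, -3, -2] = [0, 0, 1, -2, -3, -2] -> [0, 0, 1, -2, -3, -2]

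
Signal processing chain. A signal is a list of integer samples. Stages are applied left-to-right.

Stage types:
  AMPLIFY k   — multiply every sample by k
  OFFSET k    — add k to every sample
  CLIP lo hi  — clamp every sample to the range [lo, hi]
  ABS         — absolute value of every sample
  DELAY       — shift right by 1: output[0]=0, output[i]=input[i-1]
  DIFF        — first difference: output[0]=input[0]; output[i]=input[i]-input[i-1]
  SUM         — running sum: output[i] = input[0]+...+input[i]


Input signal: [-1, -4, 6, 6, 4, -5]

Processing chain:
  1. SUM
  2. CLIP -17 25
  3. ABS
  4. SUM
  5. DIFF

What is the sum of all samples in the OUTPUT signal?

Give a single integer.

Input: [-1, -4, 6, 6, 4, -5]
Stage 1 (SUM): sum[0..0]=-1, sum[0..1]=-5, sum[0..2]=1, sum[0..3]=7, sum[0..4]=11, sum[0..5]=6 -> [-1, -5, 1, 7, 11, 6]
Stage 2 (CLIP -17 25): clip(-1,-17,25)=-1, clip(-5,-17,25)=-5, clip(1,-17,25)=1, clip(7,-17,25)=7, clip(11,-17,25)=11, clip(6,-17,25)=6 -> [-1, -5, 1, 7, 11, 6]
Stage 3 (ABS): |-1|=1, |-5|=5, |1|=1, |7|=7, |11|=11, |6|=6 -> [1, 5, 1, 7, 11, 6]
Stage 4 (SUM): sum[0..0]=1, sum[0..1]=6, sum[0..2]=7, sum[0..3]=14, sum[0..4]=25, sum[0..5]=31 -> [1, 6, 7, 14, 25, 31]
Stage 5 (DIFF): s[0]=1, 6-1=5, 7-6=1, 14-7=7, 25-14=11, 31-25=6 -> [1, 5, 1, 7, 11, 6]
Output sum: 31

Answer: 31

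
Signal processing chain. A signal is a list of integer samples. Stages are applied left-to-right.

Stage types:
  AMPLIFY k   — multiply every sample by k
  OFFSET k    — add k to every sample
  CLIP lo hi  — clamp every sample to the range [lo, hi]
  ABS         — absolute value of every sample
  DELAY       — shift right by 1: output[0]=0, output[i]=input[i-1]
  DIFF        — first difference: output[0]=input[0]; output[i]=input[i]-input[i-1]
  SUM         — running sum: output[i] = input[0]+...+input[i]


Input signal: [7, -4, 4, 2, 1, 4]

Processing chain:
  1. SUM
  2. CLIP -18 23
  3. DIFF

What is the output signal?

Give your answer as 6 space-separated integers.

Input: [7, -4, 4, 2, 1, 4]
Stage 1 (SUM): sum[0..0]=7, sum[0..1]=3, sum[0..2]=7, sum[0..3]=9, sum[0..4]=10, sum[0..5]=14 -> [7, 3, 7, 9, 10, 14]
Stage 2 (CLIP -18 23): clip(7,-18,23)=7, clip(3,-18,23)=3, clip(7,-18,23)=7, clip(9,-18,23)=9, clip(10,-18,23)=10, clip(14,-18,23)=14 -> [7, 3, 7, 9, 10, 14]
Stage 3 (DIFF): s[0]=7, 3-7=-4, 7-3=4, 9-7=2, 10-9=1, 14-10=4 -> [7, -4, 4, 2, 1, 4]

Answer: 7 -4 4 2 1 4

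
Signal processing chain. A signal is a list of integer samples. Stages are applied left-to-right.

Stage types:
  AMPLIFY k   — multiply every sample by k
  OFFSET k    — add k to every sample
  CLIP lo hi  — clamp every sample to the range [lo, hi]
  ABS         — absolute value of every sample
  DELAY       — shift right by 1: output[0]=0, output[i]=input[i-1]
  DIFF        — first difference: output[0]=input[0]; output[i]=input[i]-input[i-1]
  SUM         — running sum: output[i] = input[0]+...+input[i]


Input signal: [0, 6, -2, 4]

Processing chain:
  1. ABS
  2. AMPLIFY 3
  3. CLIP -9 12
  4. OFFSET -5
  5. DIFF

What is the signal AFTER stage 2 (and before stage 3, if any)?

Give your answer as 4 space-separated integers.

Answer: 0 18 6 12

Derivation:
Input: [0, 6, -2, 4]
Stage 1 (ABS): |0|=0, |6|=6, |-2|=2, |4|=4 -> [0, 6, 2, 4]
Stage 2 (AMPLIFY 3): 0*3=0, 6*3=18, 2*3=6, 4*3=12 -> [0, 18, 6, 12]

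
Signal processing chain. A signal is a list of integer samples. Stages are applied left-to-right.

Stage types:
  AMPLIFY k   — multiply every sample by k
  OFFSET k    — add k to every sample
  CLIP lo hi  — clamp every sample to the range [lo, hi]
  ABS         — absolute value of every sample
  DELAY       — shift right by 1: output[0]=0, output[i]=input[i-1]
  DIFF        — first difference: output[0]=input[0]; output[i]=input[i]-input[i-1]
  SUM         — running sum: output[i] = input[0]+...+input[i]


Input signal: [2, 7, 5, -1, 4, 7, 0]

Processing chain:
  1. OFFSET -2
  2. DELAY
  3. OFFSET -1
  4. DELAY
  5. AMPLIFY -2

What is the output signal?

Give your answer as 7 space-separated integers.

Input: [2, 7, 5, -1, 4, 7, 0]
Stage 1 (OFFSET -2): 2+-2=0, 7+-2=5, 5+-2=3, -1+-2=-3, 4+-2=2, 7+-2=5, 0+-2=-2 -> [0, 5, 3, -3, 2, 5, -2]
Stage 2 (DELAY): [0, 0, 5, 3, -3, 2, 5] = [0, 0, 5, 3, -3, 2, 5] -> [0, 0, 5, 3, -3, 2, 5]
Stage 3 (OFFSET -1): 0+-1=-1, 0+-1=-1, 5+-1=4, 3+-1=2, -3+-1=-4, 2+-1=1, 5+-1=4 -> [-1, -1, 4, 2, -4, 1, 4]
Stage 4 (DELAY): [0, -1, -1, 4, 2, -4, 1] = [0, -1, -1, 4, 2, -4, 1] -> [0, -1, -1, 4, 2, -4, 1]
Stage 5 (AMPLIFY -2): 0*-2=0, -1*-2=2, -1*-2=2, 4*-2=-8, 2*-2=-4, -4*-2=8, 1*-2=-2 -> [0, 2, 2, -8, -4, 8, -2]

Answer: 0 2 2 -8 -4 8 -2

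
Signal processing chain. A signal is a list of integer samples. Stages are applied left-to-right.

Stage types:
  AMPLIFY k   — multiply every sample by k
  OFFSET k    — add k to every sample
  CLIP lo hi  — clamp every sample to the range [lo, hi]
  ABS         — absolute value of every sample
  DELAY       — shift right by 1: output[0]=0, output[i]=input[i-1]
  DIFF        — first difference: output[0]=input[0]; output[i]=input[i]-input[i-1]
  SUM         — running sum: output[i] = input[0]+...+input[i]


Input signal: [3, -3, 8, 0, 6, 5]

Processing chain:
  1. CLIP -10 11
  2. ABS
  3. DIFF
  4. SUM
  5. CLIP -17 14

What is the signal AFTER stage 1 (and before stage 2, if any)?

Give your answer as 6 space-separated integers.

Input: [3, -3, 8, 0, 6, 5]
Stage 1 (CLIP -10 11): clip(3,-10,11)=3, clip(-3,-10,11)=-3, clip(8,-10,11)=8, clip(0,-10,11)=0, clip(6,-10,11)=6, clip(5,-10,11)=5 -> [3, -3, 8, 0, 6, 5]

Answer: 3 -3 8 0 6 5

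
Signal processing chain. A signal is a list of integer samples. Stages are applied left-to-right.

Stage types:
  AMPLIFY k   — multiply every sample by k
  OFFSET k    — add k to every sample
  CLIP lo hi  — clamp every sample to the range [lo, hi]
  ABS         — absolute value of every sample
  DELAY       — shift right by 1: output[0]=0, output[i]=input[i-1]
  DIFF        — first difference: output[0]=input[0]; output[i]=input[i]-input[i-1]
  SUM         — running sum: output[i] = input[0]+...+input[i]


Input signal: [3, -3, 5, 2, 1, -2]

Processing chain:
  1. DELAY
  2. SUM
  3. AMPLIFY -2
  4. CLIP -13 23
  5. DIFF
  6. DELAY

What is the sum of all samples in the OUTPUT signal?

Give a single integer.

Answer: -13

Derivation:
Input: [3, -3, 5, 2, 1, -2]
Stage 1 (DELAY): [0, 3, -3, 5, 2, 1] = [0, 3, -3, 5, 2, 1] -> [0, 3, -3, 5, 2, 1]
Stage 2 (SUM): sum[0..0]=0, sum[0..1]=3, sum[0..2]=0, sum[0..3]=5, sum[0..4]=7, sum[0..5]=8 -> [0, 3, 0, 5, 7, 8]
Stage 3 (AMPLIFY -2): 0*-2=0, 3*-2=-6, 0*-2=0, 5*-2=-10, 7*-2=-14, 8*-2=-16 -> [0, -6, 0, -10, -14, -16]
Stage 4 (CLIP -13 23): clip(0,-13,23)=0, clip(-6,-13,23)=-6, clip(0,-13,23)=0, clip(-10,-13,23)=-10, clip(-14,-13,23)=-13, clip(-16,-13,23)=-13 -> [0, -6, 0, -10, -13, -13]
Stage 5 (DIFF): s[0]=0, -6-0=-6, 0--6=6, -10-0=-10, -13--10=-3, -13--13=0 -> [0, -6, 6, -10, -3, 0]
Stage 6 (DELAY): [0, 0, -6, 6, -10, -3] = [0, 0, -6, 6, -10, -3] -> [0, 0, -6, 6, -10, -3]
Output sum: -13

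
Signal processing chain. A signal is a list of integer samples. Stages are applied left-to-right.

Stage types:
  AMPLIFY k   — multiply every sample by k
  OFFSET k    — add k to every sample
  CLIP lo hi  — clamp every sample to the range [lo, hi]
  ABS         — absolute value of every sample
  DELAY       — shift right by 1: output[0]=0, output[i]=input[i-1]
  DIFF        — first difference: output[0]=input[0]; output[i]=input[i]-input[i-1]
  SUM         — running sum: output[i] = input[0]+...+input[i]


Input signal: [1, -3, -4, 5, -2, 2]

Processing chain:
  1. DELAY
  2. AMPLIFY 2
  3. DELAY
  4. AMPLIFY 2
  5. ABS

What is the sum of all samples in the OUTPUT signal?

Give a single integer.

Answer: 52

Derivation:
Input: [1, -3, -4, 5, -2, 2]
Stage 1 (DELAY): [0, 1, -3, -4, 5, -2] = [0, 1, -3, -4, 5, -2] -> [0, 1, -3, -4, 5, -2]
Stage 2 (AMPLIFY 2): 0*2=0, 1*2=2, -3*2=-6, -4*2=-8, 5*2=10, -2*2=-4 -> [0, 2, -6, -8, 10, -4]
Stage 3 (DELAY): [0, 0, 2, -6, -8, 10] = [0, 0, 2, -6, -8, 10] -> [0, 0, 2, -6, -8, 10]
Stage 4 (AMPLIFY 2): 0*2=0, 0*2=0, 2*2=4, -6*2=-12, -8*2=-16, 10*2=20 -> [0, 0, 4, -12, -16, 20]
Stage 5 (ABS): |0|=0, |0|=0, |4|=4, |-12|=12, |-16|=16, |20|=20 -> [0, 0, 4, 12, 16, 20]
Output sum: 52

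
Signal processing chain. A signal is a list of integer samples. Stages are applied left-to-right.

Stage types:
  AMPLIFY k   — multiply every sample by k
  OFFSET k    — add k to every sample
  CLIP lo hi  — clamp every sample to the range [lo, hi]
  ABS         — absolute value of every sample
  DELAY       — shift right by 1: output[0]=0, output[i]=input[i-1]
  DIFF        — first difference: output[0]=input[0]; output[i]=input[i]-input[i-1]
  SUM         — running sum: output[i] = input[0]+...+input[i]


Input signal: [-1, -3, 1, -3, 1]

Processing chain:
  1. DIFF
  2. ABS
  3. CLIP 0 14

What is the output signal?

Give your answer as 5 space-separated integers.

Input: [-1, -3, 1, -3, 1]
Stage 1 (DIFF): s[0]=-1, -3--1=-2, 1--3=4, -3-1=-4, 1--3=4 -> [-1, -2, 4, -4, 4]
Stage 2 (ABS): |-1|=1, |-2|=2, |4|=4, |-4|=4, |4|=4 -> [1, 2, 4, 4, 4]
Stage 3 (CLIP 0 14): clip(1,0,14)=1, clip(2,0,14)=2, clip(4,0,14)=4, clip(4,0,14)=4, clip(4,0,14)=4 -> [1, 2, 4, 4, 4]

Answer: 1 2 4 4 4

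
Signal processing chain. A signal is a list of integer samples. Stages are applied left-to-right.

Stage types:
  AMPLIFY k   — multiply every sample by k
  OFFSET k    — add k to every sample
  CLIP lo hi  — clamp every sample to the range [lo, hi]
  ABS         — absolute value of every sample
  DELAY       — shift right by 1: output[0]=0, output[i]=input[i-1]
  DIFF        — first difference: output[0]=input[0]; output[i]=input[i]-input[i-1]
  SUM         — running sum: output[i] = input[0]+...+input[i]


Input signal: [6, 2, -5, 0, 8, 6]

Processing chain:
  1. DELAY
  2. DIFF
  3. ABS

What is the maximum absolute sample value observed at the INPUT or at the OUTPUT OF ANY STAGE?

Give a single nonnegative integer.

Input: [6, 2, -5, 0, 8, 6] (max |s|=8)
Stage 1 (DELAY): [0, 6, 2, -5, 0, 8] = [0, 6, 2, -5, 0, 8] -> [0, 6, 2, -5, 0, 8] (max |s|=8)
Stage 2 (DIFF): s[0]=0, 6-0=6, 2-6=-4, -5-2=-7, 0--5=5, 8-0=8 -> [0, 6, -4, -7, 5, 8] (max |s|=8)
Stage 3 (ABS): |0|=0, |6|=6, |-4|=4, |-7|=7, |5|=5, |8|=8 -> [0, 6, 4, 7, 5, 8] (max |s|=8)
Overall max amplitude: 8

Answer: 8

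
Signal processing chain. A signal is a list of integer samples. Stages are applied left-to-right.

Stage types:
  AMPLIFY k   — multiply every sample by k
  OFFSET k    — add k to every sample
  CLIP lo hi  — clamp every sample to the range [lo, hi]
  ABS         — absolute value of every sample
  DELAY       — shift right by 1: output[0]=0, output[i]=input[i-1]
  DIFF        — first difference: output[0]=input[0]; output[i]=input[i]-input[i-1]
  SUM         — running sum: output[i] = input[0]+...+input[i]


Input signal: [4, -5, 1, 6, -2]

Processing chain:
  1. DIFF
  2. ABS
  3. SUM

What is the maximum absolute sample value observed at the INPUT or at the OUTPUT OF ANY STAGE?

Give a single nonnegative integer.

Input: [4, -5, 1, 6, -2] (max |s|=6)
Stage 1 (DIFF): s[0]=4, -5-4=-9, 1--5=6, 6-1=5, -2-6=-8 -> [4, -9, 6, 5, -8] (max |s|=9)
Stage 2 (ABS): |4|=4, |-9|=9, |6|=6, |5|=5, |-8|=8 -> [4, 9, 6, 5, 8] (max |s|=9)
Stage 3 (SUM): sum[0..0]=4, sum[0..1]=13, sum[0..2]=19, sum[0..3]=24, sum[0..4]=32 -> [4, 13, 19, 24, 32] (max |s|=32)
Overall max amplitude: 32

Answer: 32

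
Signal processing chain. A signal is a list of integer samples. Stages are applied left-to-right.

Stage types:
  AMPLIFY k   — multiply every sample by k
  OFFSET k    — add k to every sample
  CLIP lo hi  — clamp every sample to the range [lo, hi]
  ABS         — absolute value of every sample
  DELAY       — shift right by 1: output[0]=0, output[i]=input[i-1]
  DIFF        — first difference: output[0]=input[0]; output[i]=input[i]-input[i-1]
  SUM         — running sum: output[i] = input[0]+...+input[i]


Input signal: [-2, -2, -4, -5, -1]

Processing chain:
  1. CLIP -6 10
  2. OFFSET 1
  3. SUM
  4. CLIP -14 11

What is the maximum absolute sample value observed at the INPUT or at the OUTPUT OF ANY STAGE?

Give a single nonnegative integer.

Input: [-2, -2, -4, -5, -1] (max |s|=5)
Stage 1 (CLIP -6 10): clip(-2,-6,10)=-2, clip(-2,-6,10)=-2, clip(-4,-6,10)=-4, clip(-5,-6,10)=-5, clip(-1,-6,10)=-1 -> [-2, -2, -4, -5, -1] (max |s|=5)
Stage 2 (OFFSET 1): -2+1=-1, -2+1=-1, -4+1=-3, -5+1=-4, -1+1=0 -> [-1, -1, -3, -4, 0] (max |s|=4)
Stage 3 (SUM): sum[0..0]=-1, sum[0..1]=-2, sum[0..2]=-5, sum[0..3]=-9, sum[0..4]=-9 -> [-1, -2, -5, -9, -9] (max |s|=9)
Stage 4 (CLIP -14 11): clip(-1,-14,11)=-1, clip(-2,-14,11)=-2, clip(-5,-14,11)=-5, clip(-9,-14,11)=-9, clip(-9,-14,11)=-9 -> [-1, -2, -5, -9, -9] (max |s|=9)
Overall max amplitude: 9

Answer: 9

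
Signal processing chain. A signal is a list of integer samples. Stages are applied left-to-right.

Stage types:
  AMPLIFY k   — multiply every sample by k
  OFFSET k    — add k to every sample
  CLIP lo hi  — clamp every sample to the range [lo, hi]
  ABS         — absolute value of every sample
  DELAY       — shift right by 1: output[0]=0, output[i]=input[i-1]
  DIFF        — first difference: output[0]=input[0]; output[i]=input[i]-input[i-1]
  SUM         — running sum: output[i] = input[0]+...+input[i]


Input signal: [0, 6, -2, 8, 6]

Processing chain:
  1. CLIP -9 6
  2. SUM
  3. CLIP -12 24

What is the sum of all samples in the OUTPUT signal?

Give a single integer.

Input: [0, 6, -2, 8, 6]
Stage 1 (CLIP -9 6): clip(0,-9,6)=0, clip(6,-9,6)=6, clip(-2,-9,6)=-2, clip(8,-9,6)=6, clip(6,-9,6)=6 -> [0, 6, -2, 6, 6]
Stage 2 (SUM): sum[0..0]=0, sum[0..1]=6, sum[0..2]=4, sum[0..3]=10, sum[0..4]=16 -> [0, 6, 4, 10, 16]
Stage 3 (CLIP -12 24): clip(0,-12,24)=0, clip(6,-12,24)=6, clip(4,-12,24)=4, clip(10,-12,24)=10, clip(16,-12,24)=16 -> [0, 6, 4, 10, 16]
Output sum: 36

Answer: 36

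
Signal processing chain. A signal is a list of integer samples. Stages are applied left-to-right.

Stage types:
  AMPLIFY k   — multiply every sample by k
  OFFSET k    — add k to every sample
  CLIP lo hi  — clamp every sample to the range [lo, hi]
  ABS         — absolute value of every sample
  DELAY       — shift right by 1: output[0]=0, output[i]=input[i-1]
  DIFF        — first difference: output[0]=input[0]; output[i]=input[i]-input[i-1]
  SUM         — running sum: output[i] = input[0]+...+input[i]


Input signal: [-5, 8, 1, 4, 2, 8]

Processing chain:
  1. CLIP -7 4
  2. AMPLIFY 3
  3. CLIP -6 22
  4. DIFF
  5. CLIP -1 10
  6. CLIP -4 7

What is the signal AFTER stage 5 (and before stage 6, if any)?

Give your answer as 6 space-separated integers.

Input: [-5, 8, 1, 4, 2, 8]
Stage 1 (CLIP -7 4): clip(-5,-7,4)=-5, clip(8,-7,4)=4, clip(1,-7,4)=1, clip(4,-7,4)=4, clip(2,-7,4)=2, clip(8,-7,4)=4 -> [-5, 4, 1, 4, 2, 4]
Stage 2 (AMPLIFY 3): -5*3=-15, 4*3=12, 1*3=3, 4*3=12, 2*3=6, 4*3=12 -> [-15, 12, 3, 12, 6, 12]
Stage 3 (CLIP -6 22): clip(-15,-6,22)=-6, clip(12,-6,22)=12, clip(3,-6,22)=3, clip(12,-6,22)=12, clip(6,-6,22)=6, clip(12,-6,22)=12 -> [-6, 12, 3, 12, 6, 12]
Stage 4 (DIFF): s[0]=-6, 12--6=18, 3-12=-9, 12-3=9, 6-12=-6, 12-6=6 -> [-6, 18, -9, 9, -6, 6]
Stage 5 (CLIP -1 10): clip(-6,-1,10)=-1, clip(18,-1,10)=10, clip(-9,-1,10)=-1, clip(9,-1,10)=9, clip(-6,-1,10)=-1, clip(6,-1,10)=6 -> [-1, 10, -1, 9, -1, 6]

Answer: -1 10 -1 9 -1 6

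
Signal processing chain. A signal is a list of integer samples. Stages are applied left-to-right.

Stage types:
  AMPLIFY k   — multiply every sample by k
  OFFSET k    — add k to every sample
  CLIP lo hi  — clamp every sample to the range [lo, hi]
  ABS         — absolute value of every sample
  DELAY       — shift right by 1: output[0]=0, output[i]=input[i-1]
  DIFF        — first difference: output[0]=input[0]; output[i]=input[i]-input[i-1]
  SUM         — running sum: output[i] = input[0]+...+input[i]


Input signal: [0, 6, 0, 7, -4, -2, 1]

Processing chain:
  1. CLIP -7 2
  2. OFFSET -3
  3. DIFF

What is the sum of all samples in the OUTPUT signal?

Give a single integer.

Input: [0, 6, 0, 7, -4, -2, 1]
Stage 1 (CLIP -7 2): clip(0,-7,2)=0, clip(6,-7,2)=2, clip(0,-7,2)=0, clip(7,-7,2)=2, clip(-4,-7,2)=-4, clip(-2,-7,2)=-2, clip(1,-7,2)=1 -> [0, 2, 0, 2, -4, -2, 1]
Stage 2 (OFFSET -3): 0+-3=-3, 2+-3=-1, 0+-3=-3, 2+-3=-1, -4+-3=-7, -2+-3=-5, 1+-3=-2 -> [-3, -1, -3, -1, -7, -5, -2]
Stage 3 (DIFF): s[0]=-3, -1--3=2, -3--1=-2, -1--3=2, -7--1=-6, -5--7=2, -2--5=3 -> [-3, 2, -2, 2, -6, 2, 3]
Output sum: -2

Answer: -2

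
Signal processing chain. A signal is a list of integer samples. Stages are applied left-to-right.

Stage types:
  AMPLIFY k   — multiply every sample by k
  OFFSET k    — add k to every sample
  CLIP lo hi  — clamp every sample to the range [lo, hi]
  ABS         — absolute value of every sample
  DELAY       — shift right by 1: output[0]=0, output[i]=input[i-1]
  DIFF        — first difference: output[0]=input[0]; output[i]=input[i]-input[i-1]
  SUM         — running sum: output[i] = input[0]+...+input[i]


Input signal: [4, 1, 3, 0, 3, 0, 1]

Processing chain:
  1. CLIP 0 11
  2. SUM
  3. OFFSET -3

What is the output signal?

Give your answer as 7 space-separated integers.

Input: [4, 1, 3, 0, 3, 0, 1]
Stage 1 (CLIP 0 11): clip(4,0,11)=4, clip(1,0,11)=1, clip(3,0,11)=3, clip(0,0,11)=0, clip(3,0,11)=3, clip(0,0,11)=0, clip(1,0,11)=1 -> [4, 1, 3, 0, 3, 0, 1]
Stage 2 (SUM): sum[0..0]=4, sum[0..1]=5, sum[0..2]=8, sum[0..3]=8, sum[0..4]=11, sum[0..5]=11, sum[0..6]=12 -> [4, 5, 8, 8, 11, 11, 12]
Stage 3 (OFFSET -3): 4+-3=1, 5+-3=2, 8+-3=5, 8+-3=5, 11+-3=8, 11+-3=8, 12+-3=9 -> [1, 2, 5, 5, 8, 8, 9]

Answer: 1 2 5 5 8 8 9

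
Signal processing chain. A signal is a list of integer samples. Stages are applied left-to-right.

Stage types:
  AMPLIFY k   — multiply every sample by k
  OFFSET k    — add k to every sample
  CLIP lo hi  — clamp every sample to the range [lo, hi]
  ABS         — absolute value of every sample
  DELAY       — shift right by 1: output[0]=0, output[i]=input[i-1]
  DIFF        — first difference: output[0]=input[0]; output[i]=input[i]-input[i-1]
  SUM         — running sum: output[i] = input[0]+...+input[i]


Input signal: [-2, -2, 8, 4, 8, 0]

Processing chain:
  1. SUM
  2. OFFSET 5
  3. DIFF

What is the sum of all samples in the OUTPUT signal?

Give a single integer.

Input: [-2, -2, 8, 4, 8, 0]
Stage 1 (SUM): sum[0..0]=-2, sum[0..1]=-4, sum[0..2]=4, sum[0..3]=8, sum[0..4]=16, sum[0..5]=16 -> [-2, -4, 4, 8, 16, 16]
Stage 2 (OFFSET 5): -2+5=3, -4+5=1, 4+5=9, 8+5=13, 16+5=21, 16+5=21 -> [3, 1, 9, 13, 21, 21]
Stage 3 (DIFF): s[0]=3, 1-3=-2, 9-1=8, 13-9=4, 21-13=8, 21-21=0 -> [3, -2, 8, 4, 8, 0]
Output sum: 21

Answer: 21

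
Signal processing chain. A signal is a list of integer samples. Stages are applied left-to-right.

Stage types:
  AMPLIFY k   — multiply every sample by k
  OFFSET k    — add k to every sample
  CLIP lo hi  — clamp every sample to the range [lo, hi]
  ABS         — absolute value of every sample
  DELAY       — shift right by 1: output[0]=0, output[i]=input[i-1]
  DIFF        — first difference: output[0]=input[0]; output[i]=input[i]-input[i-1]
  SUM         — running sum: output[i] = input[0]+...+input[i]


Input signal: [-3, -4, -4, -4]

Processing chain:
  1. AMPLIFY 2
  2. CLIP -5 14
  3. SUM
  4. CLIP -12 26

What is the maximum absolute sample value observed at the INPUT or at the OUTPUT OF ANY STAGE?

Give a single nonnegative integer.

Answer: 20

Derivation:
Input: [-3, -4, -4, -4] (max |s|=4)
Stage 1 (AMPLIFY 2): -3*2=-6, -4*2=-8, -4*2=-8, -4*2=-8 -> [-6, -8, -8, -8] (max |s|=8)
Stage 2 (CLIP -5 14): clip(-6,-5,14)=-5, clip(-8,-5,14)=-5, clip(-8,-5,14)=-5, clip(-8,-5,14)=-5 -> [-5, -5, -5, -5] (max |s|=5)
Stage 3 (SUM): sum[0..0]=-5, sum[0..1]=-10, sum[0..2]=-15, sum[0..3]=-20 -> [-5, -10, -15, -20] (max |s|=20)
Stage 4 (CLIP -12 26): clip(-5,-12,26)=-5, clip(-10,-12,26)=-10, clip(-15,-12,26)=-12, clip(-20,-12,26)=-12 -> [-5, -10, -12, -12] (max |s|=12)
Overall max amplitude: 20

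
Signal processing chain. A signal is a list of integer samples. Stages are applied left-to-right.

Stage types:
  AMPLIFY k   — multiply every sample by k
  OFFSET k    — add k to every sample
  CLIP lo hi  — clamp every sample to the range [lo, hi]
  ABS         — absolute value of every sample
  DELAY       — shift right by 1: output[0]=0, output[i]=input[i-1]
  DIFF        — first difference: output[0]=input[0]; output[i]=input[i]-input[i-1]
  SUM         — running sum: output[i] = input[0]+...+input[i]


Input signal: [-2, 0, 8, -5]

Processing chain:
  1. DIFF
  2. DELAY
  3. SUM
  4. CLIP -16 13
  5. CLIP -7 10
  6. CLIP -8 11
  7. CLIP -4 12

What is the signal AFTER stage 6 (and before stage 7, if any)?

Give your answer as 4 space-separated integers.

Answer: 0 -2 0 8

Derivation:
Input: [-2, 0, 8, -5]
Stage 1 (DIFF): s[0]=-2, 0--2=2, 8-0=8, -5-8=-13 -> [-2, 2, 8, -13]
Stage 2 (DELAY): [0, -2, 2, 8] = [0, -2, 2, 8] -> [0, -2, 2, 8]
Stage 3 (SUM): sum[0..0]=0, sum[0..1]=-2, sum[0..2]=0, sum[0..3]=8 -> [0, -2, 0, 8]
Stage 4 (CLIP -16 13): clip(0,-16,13)=0, clip(-2,-16,13)=-2, clip(0,-16,13)=0, clip(8,-16,13)=8 -> [0, -2, 0, 8]
Stage 5 (CLIP -7 10): clip(0,-7,10)=0, clip(-2,-7,10)=-2, clip(0,-7,10)=0, clip(8,-7,10)=8 -> [0, -2, 0, 8]
Stage 6 (CLIP -8 11): clip(0,-8,11)=0, clip(-2,-8,11)=-2, clip(0,-8,11)=0, clip(8,-8,11)=8 -> [0, -2, 0, 8]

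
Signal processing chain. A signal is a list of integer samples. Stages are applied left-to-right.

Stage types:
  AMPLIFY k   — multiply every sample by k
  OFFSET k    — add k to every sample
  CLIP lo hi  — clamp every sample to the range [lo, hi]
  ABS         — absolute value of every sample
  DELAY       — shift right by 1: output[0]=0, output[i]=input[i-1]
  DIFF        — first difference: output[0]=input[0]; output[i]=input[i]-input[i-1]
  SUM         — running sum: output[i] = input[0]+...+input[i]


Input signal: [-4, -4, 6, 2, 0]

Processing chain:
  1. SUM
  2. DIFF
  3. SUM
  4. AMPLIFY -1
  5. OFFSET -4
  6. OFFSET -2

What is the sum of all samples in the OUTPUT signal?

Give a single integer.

Input: [-4, -4, 6, 2, 0]
Stage 1 (SUM): sum[0..0]=-4, sum[0..1]=-8, sum[0..2]=-2, sum[0..3]=0, sum[0..4]=0 -> [-4, -8, -2, 0, 0]
Stage 2 (DIFF): s[0]=-4, -8--4=-4, -2--8=6, 0--2=2, 0-0=0 -> [-4, -4, 6, 2, 0]
Stage 3 (SUM): sum[0..0]=-4, sum[0..1]=-8, sum[0..2]=-2, sum[0..3]=0, sum[0..4]=0 -> [-4, -8, -2, 0, 0]
Stage 4 (AMPLIFY -1): -4*-1=4, -8*-1=8, -2*-1=2, 0*-1=0, 0*-1=0 -> [4, 8, 2, 0, 0]
Stage 5 (OFFSET -4): 4+-4=0, 8+-4=4, 2+-4=-2, 0+-4=-4, 0+-4=-4 -> [0, 4, -2, -4, -4]
Stage 6 (OFFSET -2): 0+-2=-2, 4+-2=2, -2+-2=-4, -4+-2=-6, -4+-2=-6 -> [-2, 2, -4, -6, -6]
Output sum: -16

Answer: -16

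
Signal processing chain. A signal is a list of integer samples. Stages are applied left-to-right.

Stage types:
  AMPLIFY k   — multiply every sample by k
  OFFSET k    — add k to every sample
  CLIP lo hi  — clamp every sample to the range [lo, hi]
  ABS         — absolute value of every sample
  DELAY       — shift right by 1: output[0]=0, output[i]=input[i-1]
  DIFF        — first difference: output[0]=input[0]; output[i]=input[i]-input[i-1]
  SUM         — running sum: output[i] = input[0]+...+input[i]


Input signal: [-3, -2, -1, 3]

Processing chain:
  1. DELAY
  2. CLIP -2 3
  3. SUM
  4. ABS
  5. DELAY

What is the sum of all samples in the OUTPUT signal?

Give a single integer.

Answer: 6

Derivation:
Input: [-3, -2, -1, 3]
Stage 1 (DELAY): [0, -3, -2, -1] = [0, -3, -2, -1] -> [0, -3, -2, -1]
Stage 2 (CLIP -2 3): clip(0,-2,3)=0, clip(-3,-2,3)=-2, clip(-2,-2,3)=-2, clip(-1,-2,3)=-1 -> [0, -2, -2, -1]
Stage 3 (SUM): sum[0..0]=0, sum[0..1]=-2, sum[0..2]=-4, sum[0..3]=-5 -> [0, -2, -4, -5]
Stage 4 (ABS): |0|=0, |-2|=2, |-4|=4, |-5|=5 -> [0, 2, 4, 5]
Stage 5 (DELAY): [0, 0, 2, 4] = [0, 0, 2, 4] -> [0, 0, 2, 4]
Output sum: 6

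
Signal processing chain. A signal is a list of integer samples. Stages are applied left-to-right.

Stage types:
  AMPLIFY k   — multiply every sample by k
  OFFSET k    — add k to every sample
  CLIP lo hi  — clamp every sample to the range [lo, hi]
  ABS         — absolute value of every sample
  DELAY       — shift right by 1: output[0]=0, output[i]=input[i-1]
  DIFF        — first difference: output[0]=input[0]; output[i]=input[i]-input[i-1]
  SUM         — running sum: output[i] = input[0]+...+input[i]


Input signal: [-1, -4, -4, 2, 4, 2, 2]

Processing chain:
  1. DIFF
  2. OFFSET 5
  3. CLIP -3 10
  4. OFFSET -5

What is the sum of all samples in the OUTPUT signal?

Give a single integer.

Input: [-1, -4, -4, 2, 4, 2, 2]
Stage 1 (DIFF): s[0]=-1, -4--1=-3, -4--4=0, 2--4=6, 4-2=2, 2-4=-2, 2-2=0 -> [-1, -3, 0, 6, 2, -2, 0]
Stage 2 (OFFSET 5): -1+5=4, -3+5=2, 0+5=5, 6+5=11, 2+5=7, -2+5=3, 0+5=5 -> [4, 2, 5, 11, 7, 3, 5]
Stage 3 (CLIP -3 10): clip(4,-3,10)=4, clip(2,-3,10)=2, clip(5,-3,10)=5, clip(11,-3,10)=10, clip(7,-3,10)=7, clip(3,-3,10)=3, clip(5,-3,10)=5 -> [4, 2, 5, 10, 7, 3, 5]
Stage 4 (OFFSET -5): 4+-5=-1, 2+-5=-3, 5+-5=0, 10+-5=5, 7+-5=2, 3+-5=-2, 5+-5=0 -> [-1, -3, 0, 5, 2, -2, 0]
Output sum: 1

Answer: 1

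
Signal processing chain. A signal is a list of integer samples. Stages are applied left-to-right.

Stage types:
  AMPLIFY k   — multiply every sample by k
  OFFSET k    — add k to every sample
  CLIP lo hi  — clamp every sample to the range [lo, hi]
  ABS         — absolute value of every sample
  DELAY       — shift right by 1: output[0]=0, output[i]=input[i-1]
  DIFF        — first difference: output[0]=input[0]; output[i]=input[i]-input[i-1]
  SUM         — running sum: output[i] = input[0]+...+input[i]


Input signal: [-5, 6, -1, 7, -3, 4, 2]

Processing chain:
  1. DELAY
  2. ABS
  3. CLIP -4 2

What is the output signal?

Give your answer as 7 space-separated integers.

Input: [-5, 6, -1, 7, -3, 4, 2]
Stage 1 (DELAY): [0, -5, 6, -1, 7, -3, 4] = [0, -5, 6, -1, 7, -3, 4] -> [0, -5, 6, -1, 7, -3, 4]
Stage 2 (ABS): |0|=0, |-5|=5, |6|=6, |-1|=1, |7|=7, |-3|=3, |4|=4 -> [0, 5, 6, 1, 7, 3, 4]
Stage 3 (CLIP -4 2): clip(0,-4,2)=0, clip(5,-4,2)=2, clip(6,-4,2)=2, clip(1,-4,2)=1, clip(7,-4,2)=2, clip(3,-4,2)=2, clip(4,-4,2)=2 -> [0, 2, 2, 1, 2, 2, 2]

Answer: 0 2 2 1 2 2 2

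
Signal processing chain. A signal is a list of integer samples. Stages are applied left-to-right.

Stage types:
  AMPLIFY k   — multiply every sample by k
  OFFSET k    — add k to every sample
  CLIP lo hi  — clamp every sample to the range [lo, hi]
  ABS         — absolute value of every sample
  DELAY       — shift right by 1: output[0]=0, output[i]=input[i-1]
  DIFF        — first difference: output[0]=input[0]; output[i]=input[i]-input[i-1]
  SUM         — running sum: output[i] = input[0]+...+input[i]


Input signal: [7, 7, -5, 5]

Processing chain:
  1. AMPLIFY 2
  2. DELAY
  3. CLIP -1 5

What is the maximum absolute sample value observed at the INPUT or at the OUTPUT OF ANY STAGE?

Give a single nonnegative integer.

Answer: 14

Derivation:
Input: [7, 7, -5, 5] (max |s|=7)
Stage 1 (AMPLIFY 2): 7*2=14, 7*2=14, -5*2=-10, 5*2=10 -> [14, 14, -10, 10] (max |s|=14)
Stage 2 (DELAY): [0, 14, 14, -10] = [0, 14, 14, -10] -> [0, 14, 14, -10] (max |s|=14)
Stage 3 (CLIP -1 5): clip(0,-1,5)=0, clip(14,-1,5)=5, clip(14,-1,5)=5, clip(-10,-1,5)=-1 -> [0, 5, 5, -1] (max |s|=5)
Overall max amplitude: 14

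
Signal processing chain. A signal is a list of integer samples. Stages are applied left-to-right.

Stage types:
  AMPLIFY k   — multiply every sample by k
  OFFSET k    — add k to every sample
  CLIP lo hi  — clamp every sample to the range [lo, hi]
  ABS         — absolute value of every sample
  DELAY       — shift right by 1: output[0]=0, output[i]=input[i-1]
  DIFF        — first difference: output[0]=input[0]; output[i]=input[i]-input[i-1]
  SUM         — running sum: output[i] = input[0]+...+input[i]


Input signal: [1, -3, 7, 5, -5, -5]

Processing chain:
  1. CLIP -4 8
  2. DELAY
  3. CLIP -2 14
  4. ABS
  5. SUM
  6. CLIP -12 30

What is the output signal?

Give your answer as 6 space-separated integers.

Answer: 0 1 3 10 15 17

Derivation:
Input: [1, -3, 7, 5, -5, -5]
Stage 1 (CLIP -4 8): clip(1,-4,8)=1, clip(-3,-4,8)=-3, clip(7,-4,8)=7, clip(5,-4,8)=5, clip(-5,-4,8)=-4, clip(-5,-4,8)=-4 -> [1, -3, 7, 5, -4, -4]
Stage 2 (DELAY): [0, 1, -3, 7, 5, -4] = [0, 1, -3, 7, 5, -4] -> [0, 1, -3, 7, 5, -4]
Stage 3 (CLIP -2 14): clip(0,-2,14)=0, clip(1,-2,14)=1, clip(-3,-2,14)=-2, clip(7,-2,14)=7, clip(5,-2,14)=5, clip(-4,-2,14)=-2 -> [0, 1, -2, 7, 5, -2]
Stage 4 (ABS): |0|=0, |1|=1, |-2|=2, |7|=7, |5|=5, |-2|=2 -> [0, 1, 2, 7, 5, 2]
Stage 5 (SUM): sum[0..0]=0, sum[0..1]=1, sum[0..2]=3, sum[0..3]=10, sum[0..4]=15, sum[0..5]=17 -> [0, 1, 3, 10, 15, 17]
Stage 6 (CLIP -12 30): clip(0,-12,30)=0, clip(1,-12,30)=1, clip(3,-12,30)=3, clip(10,-12,30)=10, clip(15,-12,30)=15, clip(17,-12,30)=17 -> [0, 1, 3, 10, 15, 17]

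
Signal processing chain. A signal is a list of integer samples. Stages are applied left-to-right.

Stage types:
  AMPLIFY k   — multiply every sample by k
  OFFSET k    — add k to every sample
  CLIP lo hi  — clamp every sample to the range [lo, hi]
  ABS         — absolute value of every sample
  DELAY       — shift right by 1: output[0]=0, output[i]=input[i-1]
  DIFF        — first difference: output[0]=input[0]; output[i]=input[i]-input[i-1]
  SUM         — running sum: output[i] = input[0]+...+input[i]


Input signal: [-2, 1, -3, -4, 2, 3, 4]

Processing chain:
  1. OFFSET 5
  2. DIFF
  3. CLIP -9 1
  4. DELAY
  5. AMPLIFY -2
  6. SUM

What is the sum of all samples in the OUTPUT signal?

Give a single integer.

Input: [-2, 1, -3, -4, 2, 3, 4]
Stage 1 (OFFSET 5): -2+5=3, 1+5=6, -3+5=2, -4+5=1, 2+5=7, 3+5=8, 4+5=9 -> [3, 6, 2, 1, 7, 8, 9]
Stage 2 (DIFF): s[0]=3, 6-3=3, 2-6=-4, 1-2=-1, 7-1=6, 8-7=1, 9-8=1 -> [3, 3, -4, -1, 6, 1, 1]
Stage 3 (CLIP -9 1): clip(3,-9,1)=1, clip(3,-9,1)=1, clip(-4,-9,1)=-4, clip(-1,-9,1)=-1, clip(6,-9,1)=1, clip(1,-9,1)=1, clip(1,-9,1)=1 -> [1, 1, -4, -1, 1, 1, 1]
Stage 4 (DELAY): [0, 1, 1, -4, -1, 1, 1] = [0, 1, 1, -4, -1, 1, 1] -> [0, 1, 1, -4, -1, 1, 1]
Stage 5 (AMPLIFY -2): 0*-2=0, 1*-2=-2, 1*-2=-2, -4*-2=8, -1*-2=2, 1*-2=-2, 1*-2=-2 -> [0, -2, -2, 8, 2, -2, -2]
Stage 6 (SUM): sum[0..0]=0, sum[0..1]=-2, sum[0..2]=-4, sum[0..3]=4, sum[0..4]=6, sum[0..5]=4, sum[0..6]=2 -> [0, -2, -4, 4, 6, 4, 2]
Output sum: 10

Answer: 10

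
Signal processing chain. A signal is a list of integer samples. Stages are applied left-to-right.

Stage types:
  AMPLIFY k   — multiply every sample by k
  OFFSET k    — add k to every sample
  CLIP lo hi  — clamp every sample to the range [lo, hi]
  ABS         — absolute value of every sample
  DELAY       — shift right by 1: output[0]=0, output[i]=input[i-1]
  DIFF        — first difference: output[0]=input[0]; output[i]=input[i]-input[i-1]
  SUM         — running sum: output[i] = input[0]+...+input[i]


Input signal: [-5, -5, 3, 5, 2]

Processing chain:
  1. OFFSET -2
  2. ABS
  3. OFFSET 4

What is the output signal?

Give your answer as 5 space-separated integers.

Answer: 11 11 5 7 4

Derivation:
Input: [-5, -5, 3, 5, 2]
Stage 1 (OFFSET -2): -5+-2=-7, -5+-2=-7, 3+-2=1, 5+-2=3, 2+-2=0 -> [-7, -7, 1, 3, 0]
Stage 2 (ABS): |-7|=7, |-7|=7, |1|=1, |3|=3, |0|=0 -> [7, 7, 1, 3, 0]
Stage 3 (OFFSET 4): 7+4=11, 7+4=11, 1+4=5, 3+4=7, 0+4=4 -> [11, 11, 5, 7, 4]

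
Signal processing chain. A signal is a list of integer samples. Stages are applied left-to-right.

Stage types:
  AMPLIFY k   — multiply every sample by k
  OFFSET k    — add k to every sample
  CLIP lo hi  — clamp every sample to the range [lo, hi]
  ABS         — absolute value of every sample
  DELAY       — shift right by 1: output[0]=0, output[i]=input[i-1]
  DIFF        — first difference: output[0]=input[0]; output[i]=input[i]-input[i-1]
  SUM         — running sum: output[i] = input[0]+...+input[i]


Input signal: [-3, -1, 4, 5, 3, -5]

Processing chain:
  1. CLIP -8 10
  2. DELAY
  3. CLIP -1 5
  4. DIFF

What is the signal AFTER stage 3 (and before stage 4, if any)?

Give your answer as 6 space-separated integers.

Answer: 0 -1 -1 4 5 3

Derivation:
Input: [-3, -1, 4, 5, 3, -5]
Stage 1 (CLIP -8 10): clip(-3,-8,10)=-3, clip(-1,-8,10)=-1, clip(4,-8,10)=4, clip(5,-8,10)=5, clip(3,-8,10)=3, clip(-5,-8,10)=-5 -> [-3, -1, 4, 5, 3, -5]
Stage 2 (DELAY): [0, -3, -1, 4, 5, 3] = [0, -3, -1, 4, 5, 3] -> [0, -3, -1, 4, 5, 3]
Stage 3 (CLIP -1 5): clip(0,-1,5)=0, clip(-3,-1,5)=-1, clip(-1,-1,5)=-1, clip(4,-1,5)=4, clip(5,-1,5)=5, clip(3,-1,5)=3 -> [0, -1, -1, 4, 5, 3]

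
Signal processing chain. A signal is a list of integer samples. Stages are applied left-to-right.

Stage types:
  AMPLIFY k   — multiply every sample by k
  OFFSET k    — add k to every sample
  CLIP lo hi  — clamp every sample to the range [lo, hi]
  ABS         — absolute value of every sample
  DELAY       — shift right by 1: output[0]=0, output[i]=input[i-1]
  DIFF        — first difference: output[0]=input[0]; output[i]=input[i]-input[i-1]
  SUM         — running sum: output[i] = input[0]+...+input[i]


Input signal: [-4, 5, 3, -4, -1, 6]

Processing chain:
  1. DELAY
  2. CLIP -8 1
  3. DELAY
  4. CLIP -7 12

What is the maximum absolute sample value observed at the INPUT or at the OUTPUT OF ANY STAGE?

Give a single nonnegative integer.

Input: [-4, 5, 3, -4, -1, 6] (max |s|=6)
Stage 1 (DELAY): [0, -4, 5, 3, -4, -1] = [0, -4, 5, 3, -4, -1] -> [0, -4, 5, 3, -4, -1] (max |s|=5)
Stage 2 (CLIP -8 1): clip(0,-8,1)=0, clip(-4,-8,1)=-4, clip(5,-8,1)=1, clip(3,-8,1)=1, clip(-4,-8,1)=-4, clip(-1,-8,1)=-1 -> [0, -4, 1, 1, -4, -1] (max |s|=4)
Stage 3 (DELAY): [0, 0, -4, 1, 1, -4] = [0, 0, -4, 1, 1, -4] -> [0, 0, -4, 1, 1, -4] (max |s|=4)
Stage 4 (CLIP -7 12): clip(0,-7,12)=0, clip(0,-7,12)=0, clip(-4,-7,12)=-4, clip(1,-7,12)=1, clip(1,-7,12)=1, clip(-4,-7,12)=-4 -> [0, 0, -4, 1, 1, -4] (max |s|=4)
Overall max amplitude: 6

Answer: 6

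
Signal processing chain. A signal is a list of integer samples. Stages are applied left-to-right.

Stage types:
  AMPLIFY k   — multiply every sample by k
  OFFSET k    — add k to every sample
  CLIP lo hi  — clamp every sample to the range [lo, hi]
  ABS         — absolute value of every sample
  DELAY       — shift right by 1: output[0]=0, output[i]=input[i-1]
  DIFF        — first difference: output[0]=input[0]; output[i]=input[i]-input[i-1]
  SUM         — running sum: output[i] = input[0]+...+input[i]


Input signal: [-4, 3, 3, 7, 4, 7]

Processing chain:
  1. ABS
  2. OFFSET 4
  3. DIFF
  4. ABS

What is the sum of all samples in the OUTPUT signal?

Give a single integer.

Answer: 19

Derivation:
Input: [-4, 3, 3, 7, 4, 7]
Stage 1 (ABS): |-4|=4, |3|=3, |3|=3, |7|=7, |4|=4, |7|=7 -> [4, 3, 3, 7, 4, 7]
Stage 2 (OFFSET 4): 4+4=8, 3+4=7, 3+4=7, 7+4=11, 4+4=8, 7+4=11 -> [8, 7, 7, 11, 8, 11]
Stage 3 (DIFF): s[0]=8, 7-8=-1, 7-7=0, 11-7=4, 8-11=-3, 11-8=3 -> [8, -1, 0, 4, -3, 3]
Stage 4 (ABS): |8|=8, |-1|=1, |0|=0, |4|=4, |-3|=3, |3|=3 -> [8, 1, 0, 4, 3, 3]
Output sum: 19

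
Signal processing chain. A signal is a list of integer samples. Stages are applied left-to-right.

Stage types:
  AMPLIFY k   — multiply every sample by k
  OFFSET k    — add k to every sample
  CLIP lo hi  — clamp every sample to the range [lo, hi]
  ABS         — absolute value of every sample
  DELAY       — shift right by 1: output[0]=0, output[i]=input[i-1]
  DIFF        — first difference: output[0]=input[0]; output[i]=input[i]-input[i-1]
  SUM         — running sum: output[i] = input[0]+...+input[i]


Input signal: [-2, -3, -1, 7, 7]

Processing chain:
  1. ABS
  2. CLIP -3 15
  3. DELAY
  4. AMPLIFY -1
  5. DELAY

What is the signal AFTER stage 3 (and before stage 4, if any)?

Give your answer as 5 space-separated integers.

Input: [-2, -3, -1, 7, 7]
Stage 1 (ABS): |-2|=2, |-3|=3, |-1|=1, |7|=7, |7|=7 -> [2, 3, 1, 7, 7]
Stage 2 (CLIP -3 15): clip(2,-3,15)=2, clip(3,-3,15)=3, clip(1,-3,15)=1, clip(7,-3,15)=7, clip(7,-3,15)=7 -> [2, 3, 1, 7, 7]
Stage 3 (DELAY): [0, 2, 3, 1, 7] = [0, 2, 3, 1, 7] -> [0, 2, 3, 1, 7]

Answer: 0 2 3 1 7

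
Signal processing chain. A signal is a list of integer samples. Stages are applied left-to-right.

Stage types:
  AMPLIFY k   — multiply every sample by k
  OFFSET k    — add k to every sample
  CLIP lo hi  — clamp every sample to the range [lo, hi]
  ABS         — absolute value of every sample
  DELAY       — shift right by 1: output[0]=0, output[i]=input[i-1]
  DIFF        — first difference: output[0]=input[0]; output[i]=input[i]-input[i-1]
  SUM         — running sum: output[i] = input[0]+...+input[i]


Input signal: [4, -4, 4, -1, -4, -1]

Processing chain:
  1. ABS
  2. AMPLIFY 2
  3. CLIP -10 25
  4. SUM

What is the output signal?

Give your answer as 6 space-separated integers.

Input: [4, -4, 4, -1, -4, -1]
Stage 1 (ABS): |4|=4, |-4|=4, |4|=4, |-1|=1, |-4|=4, |-1|=1 -> [4, 4, 4, 1, 4, 1]
Stage 2 (AMPLIFY 2): 4*2=8, 4*2=8, 4*2=8, 1*2=2, 4*2=8, 1*2=2 -> [8, 8, 8, 2, 8, 2]
Stage 3 (CLIP -10 25): clip(8,-10,25)=8, clip(8,-10,25)=8, clip(8,-10,25)=8, clip(2,-10,25)=2, clip(8,-10,25)=8, clip(2,-10,25)=2 -> [8, 8, 8, 2, 8, 2]
Stage 4 (SUM): sum[0..0]=8, sum[0..1]=16, sum[0..2]=24, sum[0..3]=26, sum[0..4]=34, sum[0..5]=36 -> [8, 16, 24, 26, 34, 36]

Answer: 8 16 24 26 34 36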